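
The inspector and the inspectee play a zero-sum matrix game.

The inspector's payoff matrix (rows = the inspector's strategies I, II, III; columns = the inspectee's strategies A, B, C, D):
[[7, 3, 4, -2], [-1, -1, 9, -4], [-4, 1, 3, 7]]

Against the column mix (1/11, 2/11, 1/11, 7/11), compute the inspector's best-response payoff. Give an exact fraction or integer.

I: (7)·(1/11) + (3)·(2/11) + (4)·(1/11) + (-2)·(7/11) = 3/11.
II: (-1)·(1/11) + (-1)·(2/11) + (9)·(1/11) + (-4)·(7/11) = -2.
III: (-4)·(1/11) + (1)·(2/11) + (3)·(1/11) + (7)·(7/11) = 50/11.
The best pure response is III with expected payoff 50/11.

50/11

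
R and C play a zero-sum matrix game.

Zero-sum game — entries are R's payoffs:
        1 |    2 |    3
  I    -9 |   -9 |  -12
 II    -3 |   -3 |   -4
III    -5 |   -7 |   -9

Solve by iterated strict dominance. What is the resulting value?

Column 1 is strictly dominated by 3 for C (-12<-9, -4<-3, -9<-5); eliminate 1.
Column 2 is strictly dominated by 3 for C (-12<-9, -4<-3, -9<-7); eliminate 2.
Row III is strictly dominated by row II (-4>-9); eliminate III.
Row I is strictly dominated by row II (-4>-12); eliminate I.
Only (II, 3) remains, with payoff -4.

-4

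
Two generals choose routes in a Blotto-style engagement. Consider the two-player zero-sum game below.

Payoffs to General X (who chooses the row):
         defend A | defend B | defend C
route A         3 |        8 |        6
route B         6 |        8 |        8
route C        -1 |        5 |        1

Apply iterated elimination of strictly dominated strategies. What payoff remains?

6

Row route C is strictly dominated by row route A (3>-1, 8>5, 6>1); eliminate route C.
Column defend B is strictly dominated by defend A for General Y (3<8, 6<8); eliminate defend B.
Column defend C is strictly dominated by defend A for General Y (3<6, 6<8); eliminate defend C.
Row route A is strictly dominated by row route B (6>3); eliminate route A.
Only (route B, defend A) remains, with payoff 6.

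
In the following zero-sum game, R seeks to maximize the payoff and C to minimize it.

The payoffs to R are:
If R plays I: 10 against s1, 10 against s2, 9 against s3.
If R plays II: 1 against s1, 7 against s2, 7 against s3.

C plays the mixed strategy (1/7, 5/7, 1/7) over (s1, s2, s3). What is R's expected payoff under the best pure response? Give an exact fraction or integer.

I: (10)·(1/7) + (10)·(5/7) + (9)·(1/7) = 69/7.
II: (1)·(1/7) + (7)·(5/7) + (7)·(1/7) = 43/7.
The best pure response is I with expected payoff 69/7.

69/7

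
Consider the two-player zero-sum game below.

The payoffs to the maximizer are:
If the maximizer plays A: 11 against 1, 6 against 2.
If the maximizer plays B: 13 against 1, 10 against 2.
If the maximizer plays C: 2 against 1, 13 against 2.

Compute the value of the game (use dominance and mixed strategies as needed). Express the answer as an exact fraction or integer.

149/14

Row A is strictly dominated by row B, so the maximizer never plays it.
The remaining 2×2 game on (B, C) × (1, 2) has no saddle point. Let the maximizer play B with probability p; indifference gives 13p + 2(1−p) = 10p + 13(1−p), so p = 11/14.
Similarly the minimizer's optimal q on 1 is 3/14, and the value is 13·(3/14) + (10)·(11/14) = 149/14.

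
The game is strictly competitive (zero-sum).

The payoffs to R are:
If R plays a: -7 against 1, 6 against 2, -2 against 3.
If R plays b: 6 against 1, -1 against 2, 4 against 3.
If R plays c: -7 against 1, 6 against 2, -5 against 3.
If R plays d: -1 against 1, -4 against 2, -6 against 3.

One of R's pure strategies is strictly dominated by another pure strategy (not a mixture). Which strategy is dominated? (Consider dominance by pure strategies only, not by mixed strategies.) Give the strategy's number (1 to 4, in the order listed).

4

Compare d with b: 6 > -1, -1 > -4, 4 > -6.
So b strictly dominates d for R; d is strictly dominated.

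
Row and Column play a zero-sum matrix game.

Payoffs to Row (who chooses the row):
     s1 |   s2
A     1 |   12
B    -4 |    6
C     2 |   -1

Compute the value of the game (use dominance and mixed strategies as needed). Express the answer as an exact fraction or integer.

Row B is strictly dominated by row A, so Row never plays it.
The remaining 2×2 game on (A, C) × (s1, s2) has no saddle point. Let Row play A with probability p; indifference gives p + 2(1−p) = 12p − (1−p), so p = 3/14.
Similarly Column's optimal q on s1 is 13/14, and the value is 1·(13/14) + (12)·(1/14) = 25/14.

25/14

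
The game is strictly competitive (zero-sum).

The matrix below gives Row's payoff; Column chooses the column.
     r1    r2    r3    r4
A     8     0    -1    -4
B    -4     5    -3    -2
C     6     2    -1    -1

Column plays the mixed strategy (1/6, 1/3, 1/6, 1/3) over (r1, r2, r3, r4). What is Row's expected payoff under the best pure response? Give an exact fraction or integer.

7/6

A: (8)·(1/6) + (0)·(1/3) + (-1)·(1/6) + (-4)·(1/3) = -1/6.
B: (-4)·(1/6) + (5)·(1/3) + (-3)·(1/6) + (-2)·(1/3) = -1/6.
C: (6)·(1/6) + (2)·(1/3) + (-1)·(1/6) + (-1)·(1/3) = 7/6.
The best pure response is C with expected payoff 7/6.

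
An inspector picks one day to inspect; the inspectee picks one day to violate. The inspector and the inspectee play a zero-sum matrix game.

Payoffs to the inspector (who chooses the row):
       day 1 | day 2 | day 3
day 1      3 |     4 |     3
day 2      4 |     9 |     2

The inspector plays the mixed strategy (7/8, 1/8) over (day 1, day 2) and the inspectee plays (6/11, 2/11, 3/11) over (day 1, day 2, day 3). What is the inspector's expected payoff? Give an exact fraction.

Against (6/11, 2/11, 3/11), each row's expected payoff is day 1: 35/11; day 2: 48/11.
Taking the (7/8, 1/8)-weighted average: (7/8)·(35/11) + (1/8)·(48/11) = 293/88.

293/88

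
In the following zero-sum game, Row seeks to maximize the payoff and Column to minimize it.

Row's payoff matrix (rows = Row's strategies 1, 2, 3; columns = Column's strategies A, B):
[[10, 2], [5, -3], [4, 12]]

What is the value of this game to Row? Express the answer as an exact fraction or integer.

Row 2 is strictly dominated by row 1, so Row never plays it.
The remaining 2×2 game on (1, 3) × (A, B) has no saddle point. Let Row play 1 with probability p; indifference gives 10p + 4(1−p) = 2p + 12(1−p), so p = 1/2.
Similarly Column's optimal q on A is 5/8, and the value is 10·(5/8) + (2)·(3/8) = 7.

7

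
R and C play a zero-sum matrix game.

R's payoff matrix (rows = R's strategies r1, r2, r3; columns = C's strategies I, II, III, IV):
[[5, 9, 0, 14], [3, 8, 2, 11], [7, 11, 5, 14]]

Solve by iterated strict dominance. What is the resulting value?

Column I is strictly dominated by III for C (0<5, 2<3, 5<7); eliminate I.
Column II is strictly dominated by III for C (0<9, 2<8, 5<11); eliminate II.
Column IV is strictly dominated by III for C (0<14, 2<11, 5<14); eliminate IV.
Row r1 is strictly dominated by row r2 (2>0); eliminate r1.
Row r2 is strictly dominated by row r3 (5>2); eliminate r2.
Only (r3, III) remains, with payoff 5.

5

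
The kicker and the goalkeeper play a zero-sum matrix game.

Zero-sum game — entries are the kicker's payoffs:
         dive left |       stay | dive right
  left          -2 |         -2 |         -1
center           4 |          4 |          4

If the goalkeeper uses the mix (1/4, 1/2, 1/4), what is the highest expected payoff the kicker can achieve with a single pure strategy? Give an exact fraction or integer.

4

left: (-2)·(1/4) + (-2)·(1/2) + (-1)·(1/4) = -7/4.
center: (4)·(1/4) + (4)·(1/2) + (4)·(1/4) = 4.
The best pure response is center with expected payoff 4.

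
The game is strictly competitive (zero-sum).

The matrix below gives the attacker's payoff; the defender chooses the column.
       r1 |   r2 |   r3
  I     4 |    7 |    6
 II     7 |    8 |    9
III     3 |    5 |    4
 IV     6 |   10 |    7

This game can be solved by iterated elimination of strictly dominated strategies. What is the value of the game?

7

Row I is strictly dominated by row II (7>4, 8>7, 9>6); eliminate I.
Row III is strictly dominated by row II (7>3, 8>5, 9>4); eliminate III.
Column r2 is strictly dominated by r1 for the defender (7<8, 6<10); eliminate r2.
Column r3 is strictly dominated by r1 for the defender (7<9, 6<7); eliminate r3.
Row IV is strictly dominated by row II (7>6); eliminate IV.
Only (II, r1) remains, with payoff 7.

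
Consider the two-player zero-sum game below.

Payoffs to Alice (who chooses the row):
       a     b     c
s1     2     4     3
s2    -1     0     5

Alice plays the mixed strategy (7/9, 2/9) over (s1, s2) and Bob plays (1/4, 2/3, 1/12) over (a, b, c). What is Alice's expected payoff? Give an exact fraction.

97/36

Against (1/4, 2/3, 1/12), each row's expected payoff is s1: 41/12; s2: 1/6.
Taking the (7/9, 2/9)-weighted average: (7/9)·(41/12) + (2/9)·(1/6) = 97/36.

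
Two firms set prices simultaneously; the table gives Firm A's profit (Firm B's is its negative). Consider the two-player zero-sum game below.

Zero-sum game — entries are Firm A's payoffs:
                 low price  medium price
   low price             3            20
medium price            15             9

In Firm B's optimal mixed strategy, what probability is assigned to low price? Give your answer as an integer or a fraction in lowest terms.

11/23

Row minima are 3 and 9, so Firm A's maximin is 9; column maxima are 15 and 20, so Firm B's minimax is 15. These differ, so the equilibrium is in mixed strategies.
Let Firm B play low price with probability q. Firm A is indifferent when 3q + 20(1−q) = 15q + 9(1−q), giving q = 11/23.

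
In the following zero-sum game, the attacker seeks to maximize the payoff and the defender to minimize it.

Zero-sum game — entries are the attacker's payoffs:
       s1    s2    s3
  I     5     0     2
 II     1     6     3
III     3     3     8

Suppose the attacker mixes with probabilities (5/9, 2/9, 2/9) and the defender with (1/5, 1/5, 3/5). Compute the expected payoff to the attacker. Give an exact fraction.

Against (1/5, 1/5, 3/5), each row's expected payoff is I: 11/5; II: 16/5; III: 6.
Taking the (5/9, 2/9, 2/9)-weighted average: (5/9)·(11/5) + (2/9)·(16/5) + (2/9)·(6) = 49/15.

49/15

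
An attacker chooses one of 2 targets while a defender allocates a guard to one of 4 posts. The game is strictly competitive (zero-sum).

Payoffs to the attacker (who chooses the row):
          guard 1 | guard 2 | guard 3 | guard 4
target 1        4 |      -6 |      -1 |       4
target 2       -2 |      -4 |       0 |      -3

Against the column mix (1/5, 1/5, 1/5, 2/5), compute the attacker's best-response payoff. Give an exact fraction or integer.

target 1: (4)·(1/5) + (-6)·(1/5) + (-1)·(1/5) + (4)·(2/5) = 1.
target 2: (-2)·(1/5) + (-4)·(1/5) + (0)·(1/5) + (-3)·(2/5) = -12/5.
The best pure response is target 1 with expected payoff 1.

1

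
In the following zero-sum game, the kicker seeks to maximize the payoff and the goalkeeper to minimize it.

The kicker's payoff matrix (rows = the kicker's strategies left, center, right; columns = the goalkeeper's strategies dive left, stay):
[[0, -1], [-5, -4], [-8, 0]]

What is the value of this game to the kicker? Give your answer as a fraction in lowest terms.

-8/9

Row center is strictly dominated by row left, so the kicker never plays it.
The remaining 2×2 game on (left, right) × (dive left, stay) has no saddle point. Let the kicker play left with probability p; indifference gives −8(1−p) = −p, so p = 8/9.
Similarly the goalkeeper's optimal q on dive left is 1/9, and the value is 0·(1/9) + (-1)·(8/9) = -8/9.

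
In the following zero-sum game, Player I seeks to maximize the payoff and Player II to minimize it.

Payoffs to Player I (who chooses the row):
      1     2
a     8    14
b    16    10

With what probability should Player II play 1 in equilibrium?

1/3

Row minima are 8 and 10, so Player I's maximin is 10; column maxima are 16 and 14, so Player II's minimax is 14. These differ, so the equilibrium is in mixed strategies.
Let Player II play 1 with probability q. Player I is indifferent when 8q + 14(1−q) = 16q + 10(1−q), giving q = 1/3.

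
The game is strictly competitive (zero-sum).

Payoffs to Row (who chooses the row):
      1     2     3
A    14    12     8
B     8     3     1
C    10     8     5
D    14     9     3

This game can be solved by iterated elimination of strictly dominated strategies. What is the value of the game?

8

Column 2 is strictly dominated by 3 for Column (8<12, 1<3, 5<8, 3<9); eliminate 2.
Column 1 is strictly dominated by 3 for Column (8<14, 1<8, 5<10, 3<14); eliminate 1.
Row D is strictly dominated by row A (8>3); eliminate D.
Row C is strictly dominated by row A (8>5); eliminate C.
Row B is strictly dominated by row A (8>1); eliminate B.
Only (A, 3) remains, with payoff 8.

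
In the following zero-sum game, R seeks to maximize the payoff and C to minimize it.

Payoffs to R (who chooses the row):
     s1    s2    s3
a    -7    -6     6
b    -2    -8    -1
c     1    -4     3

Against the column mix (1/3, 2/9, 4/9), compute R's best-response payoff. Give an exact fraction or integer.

a: (-7)·(1/3) + (-6)·(2/9) + (6)·(4/9) = -1.
b: (-2)·(1/3) + (-8)·(2/9) + (-1)·(4/9) = -26/9.
c: (1)·(1/3) + (-4)·(2/9) + (3)·(4/9) = 7/9.
The best pure response is c with expected payoff 7/9.

7/9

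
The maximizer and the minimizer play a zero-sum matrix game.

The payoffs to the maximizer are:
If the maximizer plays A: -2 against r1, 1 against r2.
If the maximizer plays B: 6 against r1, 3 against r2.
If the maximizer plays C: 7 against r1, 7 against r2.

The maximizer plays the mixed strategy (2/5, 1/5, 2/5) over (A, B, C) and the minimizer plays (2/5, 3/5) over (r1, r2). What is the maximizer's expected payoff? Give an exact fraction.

Against (2/5, 3/5), each row's expected payoff is A: -1/5; B: 21/5; C: 7.
Taking the (2/5, 1/5, 2/5)-weighted average: (2/5)·(-1/5) + (1/5)·(21/5) + (2/5)·(7) = 89/25.

89/25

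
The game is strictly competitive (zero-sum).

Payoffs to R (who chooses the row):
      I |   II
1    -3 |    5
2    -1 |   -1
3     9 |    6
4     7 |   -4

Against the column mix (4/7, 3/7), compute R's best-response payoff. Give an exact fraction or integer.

54/7

1: (-3)·(4/7) + (5)·(3/7) = 3/7.
2: (-1)·(4/7) + (-1)·(3/7) = -1.
3: (9)·(4/7) + (6)·(3/7) = 54/7.
4: (7)·(4/7) + (-4)·(3/7) = 16/7.
The best pure response is 3 with expected payoff 54/7.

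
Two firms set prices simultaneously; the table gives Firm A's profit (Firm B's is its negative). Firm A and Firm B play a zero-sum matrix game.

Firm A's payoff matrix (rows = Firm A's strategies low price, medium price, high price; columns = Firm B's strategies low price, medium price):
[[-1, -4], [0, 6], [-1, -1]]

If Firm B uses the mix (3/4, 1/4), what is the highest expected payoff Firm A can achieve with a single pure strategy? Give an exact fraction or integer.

low price: (-1)·(3/4) + (-4)·(1/4) = -7/4.
medium price: (0)·(3/4) + (6)·(1/4) = 3/2.
high price: (-1)·(3/4) + (-1)·(1/4) = -1.
The best pure response is medium price with expected payoff 3/2.

3/2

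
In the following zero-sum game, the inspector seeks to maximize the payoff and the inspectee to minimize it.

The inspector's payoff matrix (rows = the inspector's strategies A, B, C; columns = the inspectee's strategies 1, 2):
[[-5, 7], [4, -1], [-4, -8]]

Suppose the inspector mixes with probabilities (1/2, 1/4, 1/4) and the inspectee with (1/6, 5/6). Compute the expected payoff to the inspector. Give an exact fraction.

Against (1/6, 5/6), each row's expected payoff is A: 5; B: -1/6; C: -22/3.
Taking the (1/2, 1/4, 1/4)-weighted average: (1/2)·(5) + (1/4)·(-1/6) + (1/4)·(-22/3) = 5/8.

5/8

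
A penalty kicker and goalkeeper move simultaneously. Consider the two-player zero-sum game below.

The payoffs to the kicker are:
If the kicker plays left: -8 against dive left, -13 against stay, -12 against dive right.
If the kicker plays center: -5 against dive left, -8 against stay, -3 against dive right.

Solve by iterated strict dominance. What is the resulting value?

-8

Row left is strictly dominated by row center (-5>-8, -8>-13, -3>-12); eliminate left.
Column dive left is strictly dominated by stay for the goalkeeper (-8<-5); eliminate dive left.
Column dive right is strictly dominated by stay for the goalkeeper (-8<-3); eliminate dive right.
Only (center, stay) remains, with payoff -8.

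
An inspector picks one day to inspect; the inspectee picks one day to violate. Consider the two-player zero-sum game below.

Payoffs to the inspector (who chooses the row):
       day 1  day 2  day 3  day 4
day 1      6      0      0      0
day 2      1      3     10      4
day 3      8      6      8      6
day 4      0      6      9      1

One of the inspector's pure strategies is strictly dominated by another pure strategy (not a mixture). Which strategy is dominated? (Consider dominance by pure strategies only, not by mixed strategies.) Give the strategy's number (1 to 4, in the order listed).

Compare day 1 with day 3: 8 > 6, 6 > 0, 8 > 0, 6 > 0.
So day 3 strictly dominates day 1 for the inspector; day 1 is strictly dominated.

1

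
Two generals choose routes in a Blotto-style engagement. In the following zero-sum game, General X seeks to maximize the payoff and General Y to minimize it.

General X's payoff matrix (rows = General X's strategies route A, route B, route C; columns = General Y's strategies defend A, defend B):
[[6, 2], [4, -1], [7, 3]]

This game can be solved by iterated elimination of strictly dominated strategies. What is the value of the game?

Row route B is strictly dominated by row route A (6>4, 2>-1); eliminate route B.
Row route A is strictly dominated by row route C (7>6, 3>2); eliminate route A.
Column defend A is strictly dominated by defend B for General Y (3<7); eliminate defend A.
Only (route C, defend B) remains, with payoff 3.

3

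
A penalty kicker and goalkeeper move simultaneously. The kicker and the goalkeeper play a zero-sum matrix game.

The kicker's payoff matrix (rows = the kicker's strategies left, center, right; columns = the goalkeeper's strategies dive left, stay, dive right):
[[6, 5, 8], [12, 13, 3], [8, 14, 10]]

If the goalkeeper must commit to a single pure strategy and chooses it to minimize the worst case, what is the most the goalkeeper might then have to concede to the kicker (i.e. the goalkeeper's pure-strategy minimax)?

The worst case (largest entry) in each column is dive left: 12, stay: 14, dive right: 10.
The best (smallest) of these is 10.

10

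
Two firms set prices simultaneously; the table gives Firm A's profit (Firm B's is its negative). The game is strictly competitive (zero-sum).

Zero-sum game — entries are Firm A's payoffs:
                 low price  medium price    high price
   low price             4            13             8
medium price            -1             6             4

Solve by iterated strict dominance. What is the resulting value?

Row medium price is strictly dominated by row low price (4>-1, 13>6, 8>4); eliminate medium price.
Column medium price is strictly dominated by low price for Firm B (4<13); eliminate medium price.
Column high price is strictly dominated by low price for Firm B (4<8); eliminate high price.
Only (low price, low price) remains, with payoff 4.

4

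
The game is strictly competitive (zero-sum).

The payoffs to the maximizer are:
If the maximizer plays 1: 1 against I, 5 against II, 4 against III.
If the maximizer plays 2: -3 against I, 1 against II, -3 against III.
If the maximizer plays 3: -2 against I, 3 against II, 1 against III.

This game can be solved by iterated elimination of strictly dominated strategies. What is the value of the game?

Row 2 is strictly dominated by row 1 (1>-3, 5>1, 4>-3); eliminate 2.
Column II is strictly dominated by I for the minimizer (1<5, -2<3); eliminate II.
Column III is strictly dominated by I for the minimizer (1<4, -2<1); eliminate III.
Row 3 is strictly dominated by row 1 (1>-2); eliminate 3.
Only (1, I) remains, with payoff 1.

1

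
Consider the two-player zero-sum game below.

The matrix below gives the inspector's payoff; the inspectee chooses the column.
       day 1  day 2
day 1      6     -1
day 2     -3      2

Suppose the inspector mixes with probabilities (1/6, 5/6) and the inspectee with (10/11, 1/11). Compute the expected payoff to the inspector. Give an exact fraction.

Against (10/11, 1/11), each row's expected payoff is day 1: 59/11; day 2: -28/11.
Taking the (1/6, 5/6)-weighted average: (1/6)·(59/11) + (5/6)·(-28/11) = -27/22.

-27/22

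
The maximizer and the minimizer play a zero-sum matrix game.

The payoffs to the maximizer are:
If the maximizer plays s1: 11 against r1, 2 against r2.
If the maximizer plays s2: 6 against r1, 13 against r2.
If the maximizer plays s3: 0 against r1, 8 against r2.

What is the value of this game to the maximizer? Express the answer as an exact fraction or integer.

131/16

Row s3 is strictly dominated by row s2, so the maximizer never plays it.
The remaining 2×2 game on (s1, s2) × (r1, r2) has no saddle point. Let the maximizer play s1 with probability p; indifference gives 11p + 6(1−p) = 2p + 13(1−p), so p = 7/16.
Similarly the minimizer's optimal q on r1 is 11/16, and the value is 11·(11/16) + (2)·(5/16) = 131/16.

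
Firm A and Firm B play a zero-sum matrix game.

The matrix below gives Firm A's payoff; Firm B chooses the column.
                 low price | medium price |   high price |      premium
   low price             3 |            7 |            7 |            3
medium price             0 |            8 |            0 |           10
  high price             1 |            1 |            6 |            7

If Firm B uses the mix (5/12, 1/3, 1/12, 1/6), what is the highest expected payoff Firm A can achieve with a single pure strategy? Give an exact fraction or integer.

14/3

low price: (3)·(5/12) + (7)·(1/3) + (7)·(1/12) + (3)·(1/6) = 14/3.
medium price: (0)·(5/12) + (8)·(1/3) + (0)·(1/12) + (10)·(1/6) = 13/3.
high price: (1)·(5/12) + (1)·(1/3) + (6)·(1/12) + (7)·(1/6) = 29/12.
The best pure response is low price with expected payoff 14/3.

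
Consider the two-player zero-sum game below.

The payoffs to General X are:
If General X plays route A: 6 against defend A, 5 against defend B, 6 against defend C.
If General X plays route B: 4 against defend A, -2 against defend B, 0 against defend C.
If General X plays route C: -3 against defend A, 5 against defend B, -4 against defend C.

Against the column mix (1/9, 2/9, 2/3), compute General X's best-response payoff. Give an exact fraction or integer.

52/9

route A: (6)·(1/9) + (5)·(2/9) + (6)·(2/3) = 52/9.
route B: (4)·(1/9) + (-2)·(2/9) + (0)·(2/3) = 0.
route C: (-3)·(1/9) + (5)·(2/9) + (-4)·(2/3) = -17/9.
The best pure response is route A with expected payoff 52/9.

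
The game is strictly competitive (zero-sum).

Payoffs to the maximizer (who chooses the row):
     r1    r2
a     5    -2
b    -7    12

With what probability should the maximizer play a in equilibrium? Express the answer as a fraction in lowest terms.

Row minima are -2 and -7, so the maximizer's maximin is -2; column maxima are 5 and 12, so the minimizer's minimax is 5. These differ, so the equilibrium is in mixed strategies.
Let the maximizer play a with probability p. The minimizer is indifferent when 5p − 7(1−p) = −2p + 12(1−p), giving p = 19/26.

19/26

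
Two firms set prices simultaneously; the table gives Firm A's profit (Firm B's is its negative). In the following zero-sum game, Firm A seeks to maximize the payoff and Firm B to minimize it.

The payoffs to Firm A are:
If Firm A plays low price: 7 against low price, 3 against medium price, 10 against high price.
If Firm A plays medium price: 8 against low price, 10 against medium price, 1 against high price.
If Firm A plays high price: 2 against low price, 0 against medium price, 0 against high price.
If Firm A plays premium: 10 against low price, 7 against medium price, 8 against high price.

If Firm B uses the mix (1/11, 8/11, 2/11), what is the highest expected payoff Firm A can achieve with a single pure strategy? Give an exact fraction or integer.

low price: (7)·(1/11) + (3)·(8/11) + (10)·(2/11) = 51/11.
medium price: (8)·(1/11) + (10)·(8/11) + (1)·(2/11) = 90/11.
high price: (2)·(1/11) + (0)·(8/11) + (0)·(2/11) = 2/11.
premium: (10)·(1/11) + (7)·(8/11) + (8)·(2/11) = 82/11.
The best pure response is medium price with expected payoff 90/11.

90/11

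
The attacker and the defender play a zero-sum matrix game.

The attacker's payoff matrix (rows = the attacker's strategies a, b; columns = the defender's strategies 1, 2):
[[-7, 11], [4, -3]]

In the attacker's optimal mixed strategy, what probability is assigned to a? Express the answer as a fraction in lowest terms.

7/25

Row minima are -7 and -3, so the attacker's maximin is -3; column maxima are 4 and 11, so the defender's minimax is 4. These differ, so the equilibrium is in mixed strategies.
Let the attacker play a with probability p. The defender is indifferent when −7p + 4(1−p) = 11p − 3(1−p), giving p = 7/25.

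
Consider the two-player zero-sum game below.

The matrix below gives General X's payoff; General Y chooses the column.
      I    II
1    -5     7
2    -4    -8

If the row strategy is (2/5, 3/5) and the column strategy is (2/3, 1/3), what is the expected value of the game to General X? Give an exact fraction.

-18/5

Against (2/3, 1/3), each row's expected payoff is 1: -1; 2: -16/3.
Taking the (2/5, 3/5)-weighted average: (2/5)·(-1) + (3/5)·(-16/3) = -18/5.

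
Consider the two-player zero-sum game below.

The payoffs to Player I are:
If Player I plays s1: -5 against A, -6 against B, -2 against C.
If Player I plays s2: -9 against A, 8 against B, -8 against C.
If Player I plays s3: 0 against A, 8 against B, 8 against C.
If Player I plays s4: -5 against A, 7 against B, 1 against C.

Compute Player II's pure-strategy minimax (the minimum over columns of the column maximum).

0

The worst case (largest entry) in each column is A: 0, B: 8, C: 8.
The best (smallest) of these is 0.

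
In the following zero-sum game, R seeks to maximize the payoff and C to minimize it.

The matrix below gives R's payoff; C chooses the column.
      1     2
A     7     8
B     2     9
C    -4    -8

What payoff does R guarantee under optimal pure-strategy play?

7

Row minima: 7, 2, -8 → R's maximin is 7.
Column maxima: 7, 9 → C's minimax is 7.
They coincide at (A, 1), so the value is 7.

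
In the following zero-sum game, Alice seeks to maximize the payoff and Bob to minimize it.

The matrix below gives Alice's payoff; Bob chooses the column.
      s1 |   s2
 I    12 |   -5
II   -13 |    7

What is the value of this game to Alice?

Row minima are -5 and -13, so Alice's maximin is -5; column maxima are 12 and 7, so Bob's minimax is 7. These differ, so the equilibrium is in mixed strategies.
Let Alice play I with probability p. Bob is indifferent when 12p − 13(1−p) = −5p + 7(1−p), giving p = 20/37.
Let Bob play s1 with probability q. Alice is indifferent when 12q − 5(1−q) = −13q + 7(1−q), giving q = 12/37.
The value is 12·(12/37) + (-5)·(25/37) = 19/37.

19/37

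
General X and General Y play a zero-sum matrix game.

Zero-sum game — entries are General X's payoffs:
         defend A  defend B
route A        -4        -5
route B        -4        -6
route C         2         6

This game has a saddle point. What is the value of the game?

2

Row minima: -5, -6, 2 → General X's maximin is 2.
Column maxima: 2, 6 → General Y's minimax is 2.
They coincide at (route C, defend A), so the value is 2.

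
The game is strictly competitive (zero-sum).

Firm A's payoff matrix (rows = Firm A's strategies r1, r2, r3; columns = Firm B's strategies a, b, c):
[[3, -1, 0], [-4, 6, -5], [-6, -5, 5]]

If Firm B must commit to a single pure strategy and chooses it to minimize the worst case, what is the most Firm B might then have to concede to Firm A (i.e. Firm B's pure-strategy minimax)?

The worst case (largest entry) in each column is a: 3, b: 6, c: 5.
The best (smallest) of these is 3.

3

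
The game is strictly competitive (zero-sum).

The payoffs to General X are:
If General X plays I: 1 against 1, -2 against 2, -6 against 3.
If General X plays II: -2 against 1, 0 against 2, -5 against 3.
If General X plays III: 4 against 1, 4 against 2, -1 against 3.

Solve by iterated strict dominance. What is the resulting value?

Row II is strictly dominated by row III (4>-2, 4>0, -1>-5); eliminate II.
Column 1 is strictly dominated by 3 for General Y (-6<1, -1<4); eliminate 1.
Row I is strictly dominated by row III (4>-2, -1>-6); eliminate I.
Column 2 is strictly dominated by 3 for General Y (-1<4); eliminate 2.
Only (III, 3) remains, with payoff -1.

-1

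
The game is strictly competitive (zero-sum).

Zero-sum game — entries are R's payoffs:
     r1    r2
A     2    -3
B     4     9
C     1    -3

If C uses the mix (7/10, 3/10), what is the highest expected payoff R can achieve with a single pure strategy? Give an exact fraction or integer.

11/2

A: (2)·(7/10) + (-3)·(3/10) = 1/2.
B: (4)·(7/10) + (9)·(3/10) = 11/2.
C: (1)·(7/10) + (-3)·(3/10) = -1/5.
The best pure response is B with expected payoff 11/2.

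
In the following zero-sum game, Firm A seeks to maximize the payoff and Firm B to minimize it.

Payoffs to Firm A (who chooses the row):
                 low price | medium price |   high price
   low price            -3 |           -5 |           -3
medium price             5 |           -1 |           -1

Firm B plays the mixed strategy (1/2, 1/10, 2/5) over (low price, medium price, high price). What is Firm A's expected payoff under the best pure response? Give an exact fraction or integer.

2

low price: (-3)·(1/2) + (-5)·(1/10) + (-3)·(2/5) = -16/5.
medium price: (5)·(1/2) + (-1)·(1/10) + (-1)·(2/5) = 2.
The best pure response is medium price with expected payoff 2.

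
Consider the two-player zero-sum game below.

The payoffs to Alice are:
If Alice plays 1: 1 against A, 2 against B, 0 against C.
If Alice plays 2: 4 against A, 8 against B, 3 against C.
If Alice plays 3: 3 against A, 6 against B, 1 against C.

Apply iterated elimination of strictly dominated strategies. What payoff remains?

3

Row 3 is strictly dominated by row 2 (4>3, 8>6, 3>1); eliminate 3.
Row 1 is strictly dominated by row 2 (4>1, 8>2, 3>0); eliminate 1.
Column A is strictly dominated by C for Bob (3<4); eliminate A.
Column B is strictly dominated by C for Bob (3<8); eliminate B.
Only (2, C) remains, with payoff 3.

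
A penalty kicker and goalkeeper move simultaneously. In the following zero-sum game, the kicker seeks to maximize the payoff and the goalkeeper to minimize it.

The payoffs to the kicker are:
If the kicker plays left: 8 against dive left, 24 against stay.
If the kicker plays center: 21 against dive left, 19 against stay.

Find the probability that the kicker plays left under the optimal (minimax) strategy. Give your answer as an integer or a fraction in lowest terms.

1/9

Row minima are 8 and 19, so the kicker's maximin is 19; column maxima are 21 and 24, so the goalkeeper's minimax is 21. These differ, so the equilibrium is in mixed strategies.
Let the kicker play left with probability p. The goalkeeper is indifferent when 8p + 21(1−p) = 24p + 19(1−p), giving p = 1/9.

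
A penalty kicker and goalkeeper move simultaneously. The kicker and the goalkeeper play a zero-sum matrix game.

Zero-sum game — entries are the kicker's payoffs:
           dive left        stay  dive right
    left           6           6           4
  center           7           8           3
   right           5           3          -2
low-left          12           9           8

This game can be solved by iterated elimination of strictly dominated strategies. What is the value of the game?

Row left is strictly dominated by row low-left (12>6, 9>6, 8>4); eliminate left.
Row right is strictly dominated by row center (7>5, 8>3, 3>-2); eliminate right.
Column dive left is strictly dominated by dive right for the goalkeeper (3<7, 8<12); eliminate dive left.
Row center is strictly dominated by row low-left (9>8, 8>3); eliminate center.
Column stay is strictly dominated by dive right for the goalkeeper (8<9); eliminate stay.
Only (low-left, dive right) remains, with payoff 8.

8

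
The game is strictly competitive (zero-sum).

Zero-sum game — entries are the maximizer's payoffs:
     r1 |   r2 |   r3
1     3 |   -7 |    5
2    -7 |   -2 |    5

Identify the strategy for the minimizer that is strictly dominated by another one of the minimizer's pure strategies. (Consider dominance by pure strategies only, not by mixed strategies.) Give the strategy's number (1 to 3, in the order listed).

3

The minimizer prefers columns that give the maximizer less. Compare r3 with r1: 3 < 5, -7 < 5.
So r1 strictly dominates r3 for the minimizer; r3 is strictly dominated.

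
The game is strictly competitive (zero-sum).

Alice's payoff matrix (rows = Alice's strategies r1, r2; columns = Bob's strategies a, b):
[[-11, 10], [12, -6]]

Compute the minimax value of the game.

Row minima are -11 and -6, so Alice's maximin is -6; column maxima are 12 and 10, so Bob's minimax is 10. These differ, so the equilibrium is in mixed strategies.
Let Alice play r1 with probability p. Bob is indifferent when −11p + 12(1−p) = 10p − 6(1−p), giving p = 6/13.
Let Bob play a with probability q. Alice is indifferent when −11q + 10(1−q) = 12q − 6(1−q), giving q = 16/39.
The value is -11·(16/39) + (10)·(23/39) = 18/13.

18/13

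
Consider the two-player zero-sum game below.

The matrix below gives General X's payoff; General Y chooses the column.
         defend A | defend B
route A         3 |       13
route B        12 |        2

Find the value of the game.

15/2

Row minima are 3 and 2, so General X's maximin is 3; column maxima are 12 and 13, so General Y's minimax is 12. These differ, so the equilibrium is in mixed strategies.
Let General X play route A with probability p. General Y is indifferent when 3p + 12(1−p) = 13p + 2(1−p), giving p = 1/2.
Let General Y play defend A with probability q. General X is indifferent when 3q + 13(1−q) = 12q + 2(1−q), giving q = 11/20.
The value is 3·(11/20) + (13)·(9/20) = 15/2.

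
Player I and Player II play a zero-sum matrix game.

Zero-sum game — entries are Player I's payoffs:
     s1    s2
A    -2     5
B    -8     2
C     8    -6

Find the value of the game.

4/3

Row B is strictly dominated by row A, so Player I never plays it.
The remaining 2×2 game on (A, C) × (s1, s2) has no saddle point. Let Player I play A with probability p; indifference gives −2p + 8(1−p) = 5p − 6(1−p), so p = 2/3.
Similarly Player II's optimal q on s1 is 11/21, and the value is -2·(11/21) + (5)·(10/21) = 4/3.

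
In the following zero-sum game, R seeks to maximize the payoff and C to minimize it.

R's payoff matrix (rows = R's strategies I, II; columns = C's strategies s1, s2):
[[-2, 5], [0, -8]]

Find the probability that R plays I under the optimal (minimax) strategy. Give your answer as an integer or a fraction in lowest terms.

8/15

Row minima are -2 and -8, so R's maximin is -2; column maxima are 0 and 5, so C's minimax is 0. These differ, so the equilibrium is in mixed strategies.
Let R play I with probability p. C is indifferent when −2p = 5p − 8(1−p), giving p = 8/15.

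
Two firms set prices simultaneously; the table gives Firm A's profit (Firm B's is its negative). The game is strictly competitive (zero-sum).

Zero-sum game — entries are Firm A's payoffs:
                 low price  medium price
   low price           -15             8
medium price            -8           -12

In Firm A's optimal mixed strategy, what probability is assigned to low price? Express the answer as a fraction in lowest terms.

4/27

Row minima are -15 and -12, so Firm A's maximin is -12; column maxima are -8 and 8, so Firm B's minimax is -8. These differ, so the equilibrium is in mixed strategies.
Let Firm A play low price with probability p. Firm B is indifferent when −15p − 8(1−p) = 8p − 12(1−p), giving p = 4/27.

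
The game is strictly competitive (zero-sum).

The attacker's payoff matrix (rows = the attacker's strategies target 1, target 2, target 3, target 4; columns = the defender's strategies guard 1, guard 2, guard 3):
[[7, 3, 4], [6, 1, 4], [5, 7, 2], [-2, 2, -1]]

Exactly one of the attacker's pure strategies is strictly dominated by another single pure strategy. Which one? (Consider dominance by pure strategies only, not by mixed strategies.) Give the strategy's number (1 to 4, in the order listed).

Compare target 4 with target 1: 7 > -2, 3 > 2, 4 > -1.
So target 1 strictly dominates target 4 for the attacker; target 4 is strictly dominated.

4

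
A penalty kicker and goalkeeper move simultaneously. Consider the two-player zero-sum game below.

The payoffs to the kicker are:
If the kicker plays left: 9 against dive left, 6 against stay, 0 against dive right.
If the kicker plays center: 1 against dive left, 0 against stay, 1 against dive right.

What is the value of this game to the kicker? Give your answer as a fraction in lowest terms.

6/7

Column dive left is strictly dominated by stay for the goalkeeper (it gives the kicker more in every row).
The remaining 2×2 game on (left, center) × (stay, dive right) has no saddle point. Let the kicker play left with probability p; indifference gives 6p = (1−p), so p = 1/7.
Similarly the goalkeeper's optimal q on stay is 1/7, and the value is 6·(1/7) + (0)·(6/7) = 6/7.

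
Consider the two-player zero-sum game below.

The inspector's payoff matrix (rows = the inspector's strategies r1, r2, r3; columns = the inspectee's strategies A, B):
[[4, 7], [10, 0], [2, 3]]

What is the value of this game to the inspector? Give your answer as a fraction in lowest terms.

Row r3 is strictly dominated by row r1, so the inspector never plays it.
The remaining 2×2 game on (r1, r2) × (A, B) has no saddle point. Let the inspector play r1 with probability p; indifference gives 4p + 10(1−p) = 7p, so p = 10/13.
Similarly the inspectee's optimal q on A is 7/13, and the value is 4·(7/13) + (7)·(6/13) = 70/13.

70/13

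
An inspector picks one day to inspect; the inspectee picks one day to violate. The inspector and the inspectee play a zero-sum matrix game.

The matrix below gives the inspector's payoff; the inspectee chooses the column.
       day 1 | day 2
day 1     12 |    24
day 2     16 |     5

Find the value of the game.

324/23

Row minima are 12 and 5, so the inspector's maximin is 12; column maxima are 16 and 24, so the inspectee's minimax is 16. These differ, so the equilibrium is in mixed strategies.
Let the inspector play day 1 with probability p. The inspectee is indifferent when 12p + 16(1−p) = 24p + 5(1−p), giving p = 11/23.
Let the inspectee play day 1 with probability q. The inspector is indifferent when 12q + 24(1−q) = 16q + 5(1−q), giving q = 19/23.
The value is 12·(19/23) + (24)·(4/23) = 324/23.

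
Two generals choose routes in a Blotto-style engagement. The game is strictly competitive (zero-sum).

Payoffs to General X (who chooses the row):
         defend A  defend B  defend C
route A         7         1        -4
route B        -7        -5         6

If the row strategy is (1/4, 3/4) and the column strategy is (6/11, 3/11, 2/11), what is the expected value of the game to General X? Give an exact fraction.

Against (6/11, 3/11, 2/11), each row's expected payoff is route A: 37/11; route B: -45/11.
Taking the (1/4, 3/4)-weighted average: (1/4)·(37/11) + (3/4)·(-45/11) = -49/22.

-49/22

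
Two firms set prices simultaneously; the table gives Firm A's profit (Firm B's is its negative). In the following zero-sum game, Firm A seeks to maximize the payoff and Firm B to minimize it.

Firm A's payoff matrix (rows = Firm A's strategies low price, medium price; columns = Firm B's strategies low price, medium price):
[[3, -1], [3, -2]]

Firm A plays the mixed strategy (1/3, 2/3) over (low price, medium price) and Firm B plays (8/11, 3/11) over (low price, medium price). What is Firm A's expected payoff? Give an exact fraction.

Against (8/11, 3/11), each row's expected payoff is low price: 21/11; medium price: 18/11.
Taking the (1/3, 2/3)-weighted average: (1/3)·(21/11) + (2/3)·(18/11) = 19/11.

19/11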